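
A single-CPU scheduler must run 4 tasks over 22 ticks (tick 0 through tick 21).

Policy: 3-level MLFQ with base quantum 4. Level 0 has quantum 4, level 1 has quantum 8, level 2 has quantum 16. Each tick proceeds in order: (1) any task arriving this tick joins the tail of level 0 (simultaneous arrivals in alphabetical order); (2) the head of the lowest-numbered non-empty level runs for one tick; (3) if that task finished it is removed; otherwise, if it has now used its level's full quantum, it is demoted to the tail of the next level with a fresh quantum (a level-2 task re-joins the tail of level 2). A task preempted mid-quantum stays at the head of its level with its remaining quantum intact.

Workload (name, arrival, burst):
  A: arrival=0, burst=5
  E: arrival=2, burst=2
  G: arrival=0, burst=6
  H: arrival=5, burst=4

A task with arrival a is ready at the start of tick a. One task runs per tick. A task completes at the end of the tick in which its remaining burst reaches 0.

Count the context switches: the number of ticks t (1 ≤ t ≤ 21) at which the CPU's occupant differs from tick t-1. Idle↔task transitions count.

context switches = 6

t=0: L0/L1/L2 = AG/-/- → run A
t=1: L0/L1/L2 = AG/-/- → run A
t=2: L0/L1/L2 = AGE/-/- → run A
t=3: L0/L1/L2 = AGE/-/- → run A
t=4: L0/L1/L2 = GE/A/- → run G
t=5: L0/L1/L2 = GEH/A/- → run G
t=6: L0/L1/L2 = GEH/A/- → run G
t=7: L0/L1/L2 = GEH/A/- → run G
t=8: L0/L1/L2 = EH/AG/- → run E
t=9: L0/L1/L2 = EH/AG/- → run E
t=10: L0/L1/L2 = H/AG/- → run H
t=11: L0/L1/L2 = H/AG/- → run H
t=12: L0/L1/L2 = H/AG/- → run H
t=13: L0/L1/L2 = H/AG/- → run H
t=14: L0/L1/L2 = -/AG/- → run A
t=15: L0/L1/L2 = -/G/- → run G
t=16: L0/L1/L2 = -/G/- → run G
t=17: (idle)
t=18: (idle)
t=19: (idle)
t=20: (idle)
t=21: (idle)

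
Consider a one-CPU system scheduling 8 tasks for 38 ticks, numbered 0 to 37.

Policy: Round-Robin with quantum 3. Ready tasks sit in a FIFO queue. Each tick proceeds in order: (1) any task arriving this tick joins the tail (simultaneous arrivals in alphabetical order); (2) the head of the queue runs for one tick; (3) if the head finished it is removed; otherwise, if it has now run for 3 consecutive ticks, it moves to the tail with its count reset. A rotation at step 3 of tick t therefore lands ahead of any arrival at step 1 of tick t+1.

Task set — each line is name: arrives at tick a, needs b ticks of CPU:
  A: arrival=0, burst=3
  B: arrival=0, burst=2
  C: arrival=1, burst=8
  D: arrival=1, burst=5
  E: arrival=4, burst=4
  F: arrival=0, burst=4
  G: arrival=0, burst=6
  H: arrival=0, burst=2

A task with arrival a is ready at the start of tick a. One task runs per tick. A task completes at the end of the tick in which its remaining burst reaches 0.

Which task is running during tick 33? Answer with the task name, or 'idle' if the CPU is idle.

running at tick 33 = C

t=0: queue=[A,B,F,G,H] q_used=0 → run A
t=1: queue=[A,B,F,G,H,C,D] q_used=1 → run A
t=2: queue=[A,B,F,G,H,C,D] q_used=2 → run A
t=3: queue=[B,F,G,H,C,D] q_used=0 → run B
t=4: queue=[B,F,G,H,C,D,E] q_used=1 → run B
t=5: queue=[F,G,H,C,D,E] q_used=0 → run F
t=6: queue=[F,G,H,C,D,E] q_used=1 → run F
t=7: queue=[F,G,H,C,D,E] q_used=2 → run F
t=8: queue=[G,H,C,D,E,F] q_used=0 → run G
t=9: queue=[G,H,C,D,E,F] q_used=1 → run G
t=10: queue=[G,H,C,D,E,F] q_used=2 → run G
t=11: queue=[H,C,D,E,F,G] q_used=0 → run H
t=12: queue=[H,C,D,E,F,G] q_used=1 → run H
t=13: queue=[C,D,E,F,G] q_used=0 → run C
t=14: queue=[C,D,E,F,G] q_used=1 → run C
t=15: queue=[C,D,E,F,G] q_used=2 → run C
t=16: queue=[D,E,F,G,C] q_used=0 → run D
t=17: queue=[D,E,F,G,C] q_used=1 → run D
t=18: queue=[D,E,F,G,C] q_used=2 → run D
t=19: queue=[E,F,G,C,D] q_used=0 → run E
t=20: queue=[E,F,G,C,D] q_used=1 → run E
t=21: queue=[E,F,G,C,D] q_used=2 → run E
t=22: queue=[F,G,C,D,E] q_used=0 → run F
t=23: queue=[G,C,D,E] q_used=0 → run G
t=24: queue=[G,C,D,E] q_used=1 → run G
t=25: queue=[G,C,D,E] q_used=2 → run G
t=26: queue=[C,D,E] q_used=0 → run C
t=27: queue=[C,D,E] q_used=1 → run C
t=28: queue=[C,D,E] q_used=2 → run C
t=29: queue=[D,E,C] q_used=0 → run D
t=30: queue=[D,E,C] q_used=1 → run D
t=31: queue=[E,C] q_used=0 → run E
t=32: queue=[C] q_used=0 → run C
t=33: queue=[C] q_used=1 → run C
t=34: (idle)
t=35: (idle)
t=36: (idle)
t=37: (idle)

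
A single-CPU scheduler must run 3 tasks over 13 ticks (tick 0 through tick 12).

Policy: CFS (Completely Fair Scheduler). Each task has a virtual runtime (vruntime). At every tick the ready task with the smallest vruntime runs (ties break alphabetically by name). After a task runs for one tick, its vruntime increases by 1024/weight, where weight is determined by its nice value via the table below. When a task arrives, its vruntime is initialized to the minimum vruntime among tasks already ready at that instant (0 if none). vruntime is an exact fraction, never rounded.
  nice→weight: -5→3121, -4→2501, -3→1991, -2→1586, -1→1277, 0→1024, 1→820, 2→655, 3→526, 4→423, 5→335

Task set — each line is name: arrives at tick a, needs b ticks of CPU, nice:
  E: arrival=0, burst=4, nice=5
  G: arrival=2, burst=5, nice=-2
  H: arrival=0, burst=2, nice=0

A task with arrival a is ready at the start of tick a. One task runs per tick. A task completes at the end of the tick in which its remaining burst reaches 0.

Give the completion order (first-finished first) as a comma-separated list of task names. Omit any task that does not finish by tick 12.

completion order = H, G, E

t=0: vr[E=0 H=0] → run E
t=1: vr[E=1024/335 H=0] → run H
t=2: vr[E=1024/335 G=1 H=1] → run G
t=3: vr[E=1024/335 G=1305/793 H=1] → run H
t=4: vr[E=1024/335 G=1305/793] → run G
t=5: vr[E=1024/335 G=1817/793] → run G
t=6: vr[E=1024/335 G=2329/793] → run G
t=7: vr[E=1024/335 G=2841/793] → run E
t=8: vr[E=2048/335 G=2841/793] → run G
t=9: vr[E=2048/335] → run E
t=10: vr[E=3072/335] → run E
t=11: (idle)
t=12: (idle)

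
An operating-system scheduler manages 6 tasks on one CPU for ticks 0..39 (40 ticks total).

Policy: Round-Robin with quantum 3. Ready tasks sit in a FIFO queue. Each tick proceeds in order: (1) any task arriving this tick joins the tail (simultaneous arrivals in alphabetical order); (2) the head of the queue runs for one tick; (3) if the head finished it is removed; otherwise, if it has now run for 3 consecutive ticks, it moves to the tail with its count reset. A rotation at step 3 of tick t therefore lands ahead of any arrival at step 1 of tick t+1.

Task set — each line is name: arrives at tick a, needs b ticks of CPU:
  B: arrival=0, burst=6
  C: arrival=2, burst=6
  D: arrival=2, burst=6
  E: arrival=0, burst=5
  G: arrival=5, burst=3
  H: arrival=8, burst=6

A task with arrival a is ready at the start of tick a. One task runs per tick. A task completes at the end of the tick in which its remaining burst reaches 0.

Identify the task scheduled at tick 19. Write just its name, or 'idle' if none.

running at tick 19 = E

t=0: queue=[B,E] q_used=0 → run B
t=1: queue=[B,E] q_used=1 → run B
t=2: queue=[B,E,C,D] q_used=2 → run B
t=3: queue=[E,C,D,B] q_used=0 → run E
t=4: queue=[E,C,D,B] q_used=1 → run E
t=5: queue=[E,C,D,B,G] q_used=2 → run E
t=6: queue=[C,D,B,G,E] q_used=0 → run C
t=7: queue=[C,D,B,G,E] q_used=1 → run C
t=8: queue=[C,D,B,G,E,H] q_used=2 → run C
t=9: queue=[D,B,G,E,H,C] q_used=0 → run D
t=10: queue=[D,B,G,E,H,C] q_used=1 → run D
t=11: queue=[D,B,G,E,H,C] q_used=2 → run D
t=12: queue=[B,G,E,H,C,D] q_used=0 → run B
t=13: queue=[B,G,E,H,C,D] q_used=1 → run B
t=14: queue=[B,G,E,H,C,D] q_used=2 → run B
t=15: queue=[G,E,H,C,D] q_used=0 → run G
t=16: queue=[G,E,H,C,D] q_used=1 → run G
t=17: queue=[G,E,H,C,D] q_used=2 → run G
t=18: queue=[E,H,C,D] q_used=0 → run E
t=19: queue=[E,H,C,D] q_used=1 → run E
t=20: queue=[H,C,D] q_used=0 → run H
t=21: queue=[H,C,D] q_used=1 → run H
t=22: queue=[H,C,D] q_used=2 → run H
t=23: queue=[C,D,H] q_used=0 → run C
t=24: queue=[C,D,H] q_used=1 → run C
t=25: queue=[C,D,H] q_used=2 → run C
t=26: queue=[D,H] q_used=0 → run D
t=27: queue=[D,H] q_used=1 → run D
t=28: queue=[D,H] q_used=2 → run D
t=29: queue=[H] q_used=0 → run H
t=30: queue=[H] q_used=1 → run H
t=31: queue=[H] q_used=2 → run H
t=32: (idle)
t=33: (idle)
t=34: (idle)
t=35: (idle)
t=36: (idle)
t=37: (idle)
t=38: (idle)
t=39: (idle)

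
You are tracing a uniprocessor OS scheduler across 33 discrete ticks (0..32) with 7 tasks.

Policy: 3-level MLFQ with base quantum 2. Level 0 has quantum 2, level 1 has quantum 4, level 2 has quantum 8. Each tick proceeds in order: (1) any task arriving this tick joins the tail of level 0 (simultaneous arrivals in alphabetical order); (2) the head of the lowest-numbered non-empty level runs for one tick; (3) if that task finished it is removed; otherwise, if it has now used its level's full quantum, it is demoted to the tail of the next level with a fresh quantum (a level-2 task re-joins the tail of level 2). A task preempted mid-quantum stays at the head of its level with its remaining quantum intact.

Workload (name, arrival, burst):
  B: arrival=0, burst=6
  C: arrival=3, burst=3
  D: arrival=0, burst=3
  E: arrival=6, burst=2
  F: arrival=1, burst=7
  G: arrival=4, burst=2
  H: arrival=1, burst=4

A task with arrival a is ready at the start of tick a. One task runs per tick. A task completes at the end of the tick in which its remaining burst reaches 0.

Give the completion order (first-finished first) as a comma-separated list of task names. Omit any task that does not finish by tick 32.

t=0: L0/L1/L2 = BD/-/- → run B
t=1: L0/L1/L2 = BDFH/-/- → run B
t=2: L0/L1/L2 = DFH/B/- → run D
t=3: L0/L1/L2 = DFHC/B/- → run D
t=4: L0/L1/L2 = FHCG/BD/- → run F
t=5: L0/L1/L2 = FHCG/BD/- → run F
t=6: L0/L1/L2 = HCGE/BDF/- → run H
t=7: L0/L1/L2 = HCGE/BDF/- → run H
t=8: L0/L1/L2 = CGE/BDFH/- → run C
t=9: L0/L1/L2 = CGE/BDFH/- → run C
t=10: L0/L1/L2 = GE/BDFHC/- → run G
t=11: L0/L1/L2 = GE/BDFHC/- → run G
t=12: L0/L1/L2 = E/BDFHC/- → run E
t=13: L0/L1/L2 = E/BDFHC/- → run E
t=14: L0/L1/L2 = -/BDFHC/- → run B
t=15: L0/L1/L2 = -/BDFHC/- → run B
t=16: L0/L1/L2 = -/BDFHC/- → run B
t=17: L0/L1/L2 = -/BDFHC/- → run B
t=18: L0/L1/L2 = -/DFHC/- → run D
t=19: L0/L1/L2 = -/FHC/- → run F
t=20: L0/L1/L2 = -/FHC/- → run F
t=21: L0/L1/L2 = -/FHC/- → run F
t=22: L0/L1/L2 = -/FHC/- → run F
t=23: L0/L1/L2 = -/HC/F → run H
t=24: L0/L1/L2 = -/HC/F → run H
t=25: L0/L1/L2 = -/C/F → run C
t=26: L0/L1/L2 = -/-/F → run F
t=27: (idle)
t=28: (idle)
t=29: (idle)
t=30: (idle)
t=31: (idle)
t=32: (idle)

completion order = G, E, B, D, H, C, F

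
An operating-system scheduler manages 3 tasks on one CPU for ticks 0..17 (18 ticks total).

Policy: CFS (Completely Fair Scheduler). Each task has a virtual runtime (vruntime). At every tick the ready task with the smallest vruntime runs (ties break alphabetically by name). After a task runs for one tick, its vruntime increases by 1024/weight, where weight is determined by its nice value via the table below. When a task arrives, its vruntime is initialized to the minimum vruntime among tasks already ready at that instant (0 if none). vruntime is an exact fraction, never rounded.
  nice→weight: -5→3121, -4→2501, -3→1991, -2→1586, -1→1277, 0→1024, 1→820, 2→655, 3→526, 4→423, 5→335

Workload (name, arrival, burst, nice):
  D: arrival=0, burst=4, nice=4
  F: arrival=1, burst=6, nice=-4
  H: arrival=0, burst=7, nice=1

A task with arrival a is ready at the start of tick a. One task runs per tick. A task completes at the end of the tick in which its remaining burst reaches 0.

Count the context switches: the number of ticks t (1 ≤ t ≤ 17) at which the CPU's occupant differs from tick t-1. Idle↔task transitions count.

t=0: vr[D=0 H=0] → run D
t=1: vr[D=1024/423 F=0 H=0] → run F
t=2: vr[D=1024/423 F=1024/2501 H=0] → run H
t=3: vr[D=1024/423 F=1024/2501 H=256/205] → run F
t=4: vr[D=1024/423 F=2048/2501 H=256/205] → run F
t=5: vr[D=1024/423 F=3072/2501 H=256/205] → run F
t=6: vr[D=1024/423 F=4096/2501 H=256/205] → run H
t=7: vr[D=1024/423 F=4096/2501 H=512/205] → run F
t=8: vr[D=1024/423 F=5120/2501 H=512/205] → run F
t=9: vr[D=1024/423 H=512/205] → run D
t=10: vr[D=2048/423 H=512/205] → run H
t=11: vr[D=2048/423 H=768/205] → run H
t=12: vr[D=2048/423 H=1024/205] → run D
t=13: vr[D=1024/141 H=1024/205] → run H
t=14: vr[D=1024/141 H=256/41] → run H
t=15: vr[D=1024/141 H=1536/205] → run D
t=16: vr[H=1536/205] → run H
t=17: (idle)

context switches = 12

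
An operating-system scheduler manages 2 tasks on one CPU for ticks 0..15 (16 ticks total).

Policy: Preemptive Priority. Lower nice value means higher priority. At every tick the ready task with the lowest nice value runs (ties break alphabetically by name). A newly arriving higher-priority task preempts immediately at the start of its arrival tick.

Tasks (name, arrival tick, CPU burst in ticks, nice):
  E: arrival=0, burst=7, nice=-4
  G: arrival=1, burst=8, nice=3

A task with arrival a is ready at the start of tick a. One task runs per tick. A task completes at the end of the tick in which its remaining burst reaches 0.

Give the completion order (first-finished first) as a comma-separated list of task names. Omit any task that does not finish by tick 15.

t=0: ready={E} → run E
t=1: ready={E,G} → run E
t=2: ready={E,G} → run E
t=3: ready={E,G} → run E
t=4: ready={E,G} → run E
t=5: ready={E,G} → run E
t=6: ready={E,G} → run E
t=7: ready={G} → run G
t=8: ready={G} → run G
t=9: ready={G} → run G
t=10: ready={G} → run G
t=11: ready={G} → run G
t=12: ready={G} → run G
t=13: ready={G} → run G
t=14: ready={G} → run G
t=15: (idle)

completion order = E, G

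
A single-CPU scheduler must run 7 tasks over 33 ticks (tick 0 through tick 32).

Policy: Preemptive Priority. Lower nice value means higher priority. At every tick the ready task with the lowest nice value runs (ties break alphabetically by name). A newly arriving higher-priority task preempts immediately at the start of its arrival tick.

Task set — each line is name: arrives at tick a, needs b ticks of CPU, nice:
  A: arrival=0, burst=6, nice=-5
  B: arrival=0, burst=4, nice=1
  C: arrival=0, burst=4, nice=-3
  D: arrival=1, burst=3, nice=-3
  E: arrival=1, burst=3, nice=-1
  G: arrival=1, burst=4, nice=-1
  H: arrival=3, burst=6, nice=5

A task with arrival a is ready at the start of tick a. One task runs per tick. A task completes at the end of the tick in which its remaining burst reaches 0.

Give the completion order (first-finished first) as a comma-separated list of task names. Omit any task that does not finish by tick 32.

t=0: ready={A,B,C} → run A
t=1: ready={A,B,C,D,E,G} → run A
t=2: ready={A,B,C,D,E,G} → run A
t=3: ready={A,B,C,D,E,G,H} → run A
t=4: ready={A,B,C,D,E,G,H} → run A
t=5: ready={A,B,C,D,E,G,H} → run A
t=6: ready={B,C,D,E,G,H} → run C
t=7: ready={B,C,D,E,G,H} → run C
t=8: ready={B,C,D,E,G,H} → run C
t=9: ready={B,C,D,E,G,H} → run C
t=10: ready={B,D,E,G,H} → run D
t=11: ready={B,D,E,G,H} → run D
t=12: ready={B,D,E,G,H} → run D
t=13: ready={B,E,G,H} → run E
t=14: ready={B,E,G,H} → run E
t=15: ready={B,E,G,H} → run E
t=16: ready={B,G,H} → run G
t=17: ready={B,G,H} → run G
t=18: ready={B,G,H} → run G
t=19: ready={B,G,H} → run G
t=20: ready={B,H} → run B
t=21: ready={B,H} → run B
t=22: ready={B,H} → run B
t=23: ready={B,H} → run B
t=24: ready={H} → run H
t=25: ready={H} → run H
t=26: ready={H} → run H
t=27: ready={H} → run H
t=28: ready={H} → run H
t=29: ready={H} → run H
t=30: (idle)
t=31: (idle)
t=32: (idle)

completion order = A, C, D, E, G, B, H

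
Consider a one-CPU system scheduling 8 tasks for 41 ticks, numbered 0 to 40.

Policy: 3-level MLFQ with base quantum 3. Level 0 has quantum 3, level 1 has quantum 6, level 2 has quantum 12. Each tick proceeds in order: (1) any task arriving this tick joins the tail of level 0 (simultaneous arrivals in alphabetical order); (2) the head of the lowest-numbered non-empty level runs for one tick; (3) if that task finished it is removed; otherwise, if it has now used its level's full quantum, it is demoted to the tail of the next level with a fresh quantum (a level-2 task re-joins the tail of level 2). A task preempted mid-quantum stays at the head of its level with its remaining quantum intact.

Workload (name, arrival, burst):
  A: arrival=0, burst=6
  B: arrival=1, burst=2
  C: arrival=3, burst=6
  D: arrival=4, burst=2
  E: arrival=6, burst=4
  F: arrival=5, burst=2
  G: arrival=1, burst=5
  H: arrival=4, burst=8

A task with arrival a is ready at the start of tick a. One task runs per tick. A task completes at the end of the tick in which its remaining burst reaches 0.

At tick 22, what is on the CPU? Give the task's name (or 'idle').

t=0: L0/L1/L2 = A/-/- → run A
t=1: L0/L1/L2 = ABG/-/- → run A
t=2: L0/L1/L2 = ABG/-/- → run A
t=3: L0/L1/L2 = BGC/A/- → run B
t=4: L0/L1/L2 = BGCDH/A/- → run B
t=5: L0/L1/L2 = GCDHF/A/- → run G
t=6: L0/L1/L2 = GCDHFE/A/- → run G
t=7: L0/L1/L2 = GCDHFE/A/- → run G
t=8: L0/L1/L2 = CDHFE/AG/- → run C
t=9: L0/L1/L2 = CDHFE/AG/- → run C
t=10: L0/L1/L2 = CDHFE/AG/- → run C
t=11: L0/L1/L2 = DHFE/AGC/- → run D
t=12: L0/L1/L2 = DHFE/AGC/- → run D
t=13: L0/L1/L2 = HFE/AGC/- → run H
t=14: L0/L1/L2 = HFE/AGC/- → run H
t=15: L0/L1/L2 = HFE/AGC/- → run H
t=16: L0/L1/L2 = FE/AGCH/- → run F
t=17: L0/L1/L2 = FE/AGCH/- → run F
t=18: L0/L1/L2 = E/AGCH/- → run E
t=19: L0/L1/L2 = E/AGCH/- → run E
t=20: L0/L1/L2 = E/AGCH/- → run E
t=21: L0/L1/L2 = -/AGCHE/- → run A
t=22: L0/L1/L2 = -/AGCHE/- → run A
t=23: L0/L1/L2 = -/AGCHE/- → run A
t=24: L0/L1/L2 = -/GCHE/- → run G
t=25: L0/L1/L2 = -/GCHE/- → run G
t=26: L0/L1/L2 = -/CHE/- → run C
t=27: L0/L1/L2 = -/CHE/- → run C
t=28: L0/L1/L2 = -/CHE/- → run C
t=29: L0/L1/L2 = -/HE/- → run H
t=30: L0/L1/L2 = -/HE/- → run H
t=31: L0/L1/L2 = -/HE/- → run H
t=32: L0/L1/L2 = -/HE/- → run H
t=33: L0/L1/L2 = -/HE/- → run H
t=34: L0/L1/L2 = -/E/- → run E
t=35: (idle)
t=36: (idle)
t=37: (idle)
t=38: (idle)
t=39: (idle)
t=40: (idle)

running at tick 22 = A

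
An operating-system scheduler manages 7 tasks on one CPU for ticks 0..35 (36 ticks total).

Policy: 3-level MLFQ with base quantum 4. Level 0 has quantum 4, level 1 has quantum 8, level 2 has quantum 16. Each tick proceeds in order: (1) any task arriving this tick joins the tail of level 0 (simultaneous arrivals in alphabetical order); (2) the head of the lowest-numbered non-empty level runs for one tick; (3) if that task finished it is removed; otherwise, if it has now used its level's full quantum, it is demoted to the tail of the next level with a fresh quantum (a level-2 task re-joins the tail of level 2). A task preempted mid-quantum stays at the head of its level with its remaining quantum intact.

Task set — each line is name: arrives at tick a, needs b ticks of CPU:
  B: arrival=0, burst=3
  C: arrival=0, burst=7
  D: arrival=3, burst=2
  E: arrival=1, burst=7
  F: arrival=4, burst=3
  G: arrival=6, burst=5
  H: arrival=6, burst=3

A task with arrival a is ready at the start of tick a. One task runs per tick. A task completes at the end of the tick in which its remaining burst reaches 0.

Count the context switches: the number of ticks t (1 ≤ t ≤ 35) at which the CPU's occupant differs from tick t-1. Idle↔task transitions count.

context switches = 10

t=0: L0/L1/L2 = BC/-/- → run B
t=1: L0/L1/L2 = BCE/-/- → run B
t=2: L0/L1/L2 = BCE/-/- → run B
t=3: L0/L1/L2 = CED/-/- → run C
t=4: L0/L1/L2 = CEDF/-/- → run C
t=5: L0/L1/L2 = CEDF/-/- → run C
t=6: L0/L1/L2 = CEDFGH/-/- → run C
t=7: L0/L1/L2 = EDFGH/C/- → run E
t=8: L0/L1/L2 = EDFGH/C/- → run E
t=9: L0/L1/L2 = EDFGH/C/- → run E
t=10: L0/L1/L2 = EDFGH/C/- → run E
t=11: L0/L1/L2 = DFGH/CE/- → run D
t=12: L0/L1/L2 = DFGH/CE/- → run D
t=13: L0/L1/L2 = FGH/CE/- → run F
t=14: L0/L1/L2 = FGH/CE/- → run F
t=15: L0/L1/L2 = FGH/CE/- → run F
t=16: L0/L1/L2 = GH/CE/- → run G
t=17: L0/L1/L2 = GH/CE/- → run G
t=18: L0/L1/L2 = GH/CE/- → run G
t=19: L0/L1/L2 = GH/CE/- → run G
t=20: L0/L1/L2 = H/CEG/- → run H
t=21: L0/L1/L2 = H/CEG/- → run H
t=22: L0/L1/L2 = H/CEG/- → run H
t=23: L0/L1/L2 = -/CEG/- → run C
t=24: L0/L1/L2 = -/CEG/- → run C
t=25: L0/L1/L2 = -/CEG/- → run C
t=26: L0/L1/L2 = -/EG/- → run E
t=27: L0/L1/L2 = -/EG/- → run E
t=28: L0/L1/L2 = -/EG/- → run E
t=29: L0/L1/L2 = -/G/- → run G
t=30: (idle)
t=31: (idle)
t=32: (idle)
t=33: (idle)
t=34: (idle)
t=35: (idle)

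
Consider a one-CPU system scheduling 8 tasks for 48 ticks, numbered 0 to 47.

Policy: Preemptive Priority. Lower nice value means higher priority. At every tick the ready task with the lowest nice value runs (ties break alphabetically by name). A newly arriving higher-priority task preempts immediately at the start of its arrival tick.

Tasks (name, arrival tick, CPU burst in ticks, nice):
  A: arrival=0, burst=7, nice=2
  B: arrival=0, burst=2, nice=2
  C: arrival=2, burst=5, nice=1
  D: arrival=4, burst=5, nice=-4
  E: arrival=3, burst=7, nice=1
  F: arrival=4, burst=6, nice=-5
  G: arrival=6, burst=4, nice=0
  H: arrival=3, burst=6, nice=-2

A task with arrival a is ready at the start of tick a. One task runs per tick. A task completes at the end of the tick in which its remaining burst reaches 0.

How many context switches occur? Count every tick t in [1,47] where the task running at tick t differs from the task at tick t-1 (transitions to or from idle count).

context switches = 11

t=0: ready={A,B} → run A
t=1: ready={A,B} → run A
t=2: ready={A,B,C} → run C
t=3: ready={A,B,C,E,H} → run H
t=4: ready={A,B,C,D,E,F,H} → run F
t=5: ready={A,B,C,D,E,F,H} → run F
t=6: ready={A,B,C,D,E,F,G,H} → run F
t=7: ready={A,B,C,D,E,F,G,H} → run F
t=8: ready={A,B,C,D,E,F,G,H} → run F
t=9: ready={A,B,C,D,E,F,G,H} → run F
t=10: ready={A,B,C,D,E,G,H} → run D
t=11: ready={A,B,C,D,E,G,H} → run D
t=12: ready={A,B,C,D,E,G,H} → run D
t=13: ready={A,B,C,D,E,G,H} → run D
t=14: ready={A,B,C,D,E,G,H} → run D
t=15: ready={A,B,C,E,G,H} → run H
t=16: ready={A,B,C,E,G,H} → run H
t=17: ready={A,B,C,E,G,H} → run H
t=18: ready={A,B,C,E,G,H} → run H
t=19: ready={A,B,C,E,G,H} → run H
t=20: ready={A,B,C,E,G} → run G
t=21: ready={A,B,C,E,G} → run G
t=22: ready={A,B,C,E,G} → run G
t=23: ready={A,B,C,E,G} → run G
t=24: ready={A,B,C,E} → run C
t=25: ready={A,B,C,E} → run C
t=26: ready={A,B,C,E} → run C
t=27: ready={A,B,C,E} → run C
t=28: ready={A,B,E} → run E
t=29: ready={A,B,E} → run E
t=30: ready={A,B,E} → run E
t=31: ready={A,B,E} → run E
t=32: ready={A,B,E} → run E
t=33: ready={A,B,E} → run E
t=34: ready={A,B,E} → run E
t=35: ready={A,B} → run A
t=36: ready={A,B} → run A
t=37: ready={A,B} → run A
t=38: ready={A,B} → run A
t=39: ready={A,B} → run A
t=40: ready={B} → run B
t=41: ready={B} → run B
t=42: (idle)
t=43: (idle)
t=44: (idle)
t=45: (idle)
t=46: (idle)
t=47: (idle)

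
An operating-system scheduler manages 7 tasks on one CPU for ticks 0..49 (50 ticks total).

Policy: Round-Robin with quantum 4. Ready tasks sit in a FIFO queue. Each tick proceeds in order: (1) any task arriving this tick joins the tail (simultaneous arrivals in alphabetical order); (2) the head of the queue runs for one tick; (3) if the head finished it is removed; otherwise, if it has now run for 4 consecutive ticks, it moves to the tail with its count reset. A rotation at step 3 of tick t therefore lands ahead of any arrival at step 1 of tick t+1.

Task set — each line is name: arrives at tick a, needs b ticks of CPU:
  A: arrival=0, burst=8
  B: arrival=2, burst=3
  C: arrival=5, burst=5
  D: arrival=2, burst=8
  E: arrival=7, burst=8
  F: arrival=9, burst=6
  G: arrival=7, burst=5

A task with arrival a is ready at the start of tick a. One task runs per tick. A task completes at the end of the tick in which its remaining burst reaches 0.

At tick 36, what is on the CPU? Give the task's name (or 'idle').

t=0: queue=[A] q_used=0 → run A
t=1: queue=[A] q_used=1 → run A
t=2: queue=[A,B,D] q_used=2 → run A
t=3: queue=[A,B,D] q_used=3 → run A
t=4: queue=[B,D,A] q_used=0 → run B
t=5: queue=[B,D,A,C] q_used=1 → run B
t=6: queue=[B,D,A,C] q_used=2 → run B
t=7: queue=[D,A,C,E,G] q_used=0 → run D
t=8: queue=[D,A,C,E,G] q_used=1 → run D
t=9: queue=[D,A,C,E,G,F] q_used=2 → run D
t=10: queue=[D,A,C,E,G,F] q_used=3 → run D
t=11: queue=[A,C,E,G,F,D] q_used=0 → run A
t=12: queue=[A,C,E,G,F,D] q_used=1 → run A
t=13: queue=[A,C,E,G,F,D] q_used=2 → run A
t=14: queue=[A,C,E,G,F,D] q_used=3 → run A
t=15: queue=[C,E,G,F,D] q_used=0 → run C
t=16: queue=[C,E,G,F,D] q_used=1 → run C
t=17: queue=[C,E,G,F,D] q_used=2 → run C
t=18: queue=[C,E,G,F,D] q_used=3 → run C
t=19: queue=[E,G,F,D,C] q_used=0 → run E
t=20: queue=[E,G,F,D,C] q_used=1 → run E
t=21: queue=[E,G,F,D,C] q_used=2 → run E
t=22: queue=[E,G,F,D,C] q_used=3 → run E
t=23: queue=[G,F,D,C,E] q_used=0 → run G
t=24: queue=[G,F,D,C,E] q_used=1 → run G
t=25: queue=[G,F,D,C,E] q_used=2 → run G
t=26: queue=[G,F,D,C,E] q_used=3 → run G
t=27: queue=[F,D,C,E,G] q_used=0 → run F
t=28: queue=[F,D,C,E,G] q_used=1 → run F
t=29: queue=[F,D,C,E,G] q_used=2 → run F
t=30: queue=[F,D,C,E,G] q_used=3 → run F
t=31: queue=[D,C,E,G,F] q_used=0 → run D
t=32: queue=[D,C,E,G,F] q_used=1 → run D
t=33: queue=[D,C,E,G,F] q_used=2 → run D
t=34: queue=[D,C,E,G,F] q_used=3 → run D
t=35: queue=[C,E,G,F] q_used=0 → run C
t=36: queue=[E,G,F] q_used=0 → run E
t=37: queue=[E,G,F] q_used=1 → run E
t=38: queue=[E,G,F] q_used=2 → run E
t=39: queue=[E,G,F] q_used=3 → run E
t=40: queue=[G,F] q_used=0 → run G
t=41: queue=[F] q_used=0 → run F
t=42: queue=[F] q_used=1 → run F
t=43: (idle)
t=44: (idle)
t=45: (idle)
t=46: (idle)
t=47: (idle)
t=48: (idle)
t=49: (idle)

running at tick 36 = E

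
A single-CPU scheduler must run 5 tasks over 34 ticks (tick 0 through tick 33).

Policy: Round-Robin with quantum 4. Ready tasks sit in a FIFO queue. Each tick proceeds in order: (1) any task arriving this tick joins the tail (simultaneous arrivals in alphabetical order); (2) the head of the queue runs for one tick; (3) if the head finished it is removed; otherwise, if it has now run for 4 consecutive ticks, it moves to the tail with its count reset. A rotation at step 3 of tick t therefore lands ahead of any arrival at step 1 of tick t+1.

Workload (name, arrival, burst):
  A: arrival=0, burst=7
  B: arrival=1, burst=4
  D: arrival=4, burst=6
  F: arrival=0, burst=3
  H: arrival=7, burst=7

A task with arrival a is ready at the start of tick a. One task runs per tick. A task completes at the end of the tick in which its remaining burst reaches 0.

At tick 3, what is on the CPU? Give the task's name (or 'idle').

running at tick 3 = A

t=0: queue=[A,F] q_used=0 → run A
t=1: queue=[A,F,B] q_used=1 → run A
t=2: queue=[A,F,B] q_used=2 → run A
t=3: queue=[A,F,B] q_used=3 → run A
t=4: queue=[F,B,A,D] q_used=0 → run F
t=5: queue=[F,B,A,D] q_used=1 → run F
t=6: queue=[F,B,A,D] q_used=2 → run F
t=7: queue=[B,A,D,H] q_used=0 → run B
t=8: queue=[B,A,D,H] q_used=1 → run B
t=9: queue=[B,A,D,H] q_used=2 → run B
t=10: queue=[B,A,D,H] q_used=3 → run B
t=11: queue=[A,D,H] q_used=0 → run A
t=12: queue=[A,D,H] q_used=1 → run A
t=13: queue=[A,D,H] q_used=2 → run A
t=14: queue=[D,H] q_used=0 → run D
t=15: queue=[D,H] q_used=1 → run D
t=16: queue=[D,H] q_used=2 → run D
t=17: queue=[D,H] q_used=3 → run D
t=18: queue=[H,D] q_used=0 → run H
t=19: queue=[H,D] q_used=1 → run H
t=20: queue=[H,D] q_used=2 → run H
t=21: queue=[H,D] q_used=3 → run H
t=22: queue=[D,H] q_used=0 → run D
t=23: queue=[D,H] q_used=1 → run D
t=24: queue=[H] q_used=0 → run H
t=25: queue=[H] q_used=1 → run H
t=26: queue=[H] q_used=2 → run H
t=27: (idle)
t=28: (idle)
t=29: (idle)
t=30: (idle)
t=31: (idle)
t=32: (idle)
t=33: (idle)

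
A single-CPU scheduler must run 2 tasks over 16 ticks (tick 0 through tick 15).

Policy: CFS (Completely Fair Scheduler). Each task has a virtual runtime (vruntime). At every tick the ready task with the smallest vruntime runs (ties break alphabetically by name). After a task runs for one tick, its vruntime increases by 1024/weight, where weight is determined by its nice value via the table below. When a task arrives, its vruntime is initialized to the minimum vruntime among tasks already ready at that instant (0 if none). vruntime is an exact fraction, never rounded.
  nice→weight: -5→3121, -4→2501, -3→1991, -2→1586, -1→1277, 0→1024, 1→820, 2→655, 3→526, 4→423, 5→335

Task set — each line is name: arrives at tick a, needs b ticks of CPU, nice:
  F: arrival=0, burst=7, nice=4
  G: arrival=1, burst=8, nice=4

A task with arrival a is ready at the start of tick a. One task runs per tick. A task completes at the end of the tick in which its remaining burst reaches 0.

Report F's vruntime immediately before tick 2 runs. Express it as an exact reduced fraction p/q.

vruntime(F, start of tick 2) = 2048/423

t=0: vr[F=0] → run F
t=1: vr[F=1024/423 G=1024/423] → run F
t=2: vr[F=2048/423 G=1024/423] → run G
t=3: vr[F=2048/423 G=2048/423] → run F
t=4: vr[F=1024/141 G=2048/423] → run G
t=5: vr[F=1024/141 G=1024/141] → run F
t=6: vr[F=4096/423 G=1024/141] → run G
t=7: vr[F=4096/423 G=4096/423] → run F
t=8: vr[F=5120/423 G=4096/423] → run G
t=9: vr[F=5120/423 G=5120/423] → run F
t=10: vr[F=2048/141 G=5120/423] → run G
t=11: vr[F=2048/141 G=2048/141] → run F
t=12: vr[G=2048/141] → run G
t=13: vr[G=7168/423] → run G
t=14: vr[G=8192/423] → run G
t=15: (idle)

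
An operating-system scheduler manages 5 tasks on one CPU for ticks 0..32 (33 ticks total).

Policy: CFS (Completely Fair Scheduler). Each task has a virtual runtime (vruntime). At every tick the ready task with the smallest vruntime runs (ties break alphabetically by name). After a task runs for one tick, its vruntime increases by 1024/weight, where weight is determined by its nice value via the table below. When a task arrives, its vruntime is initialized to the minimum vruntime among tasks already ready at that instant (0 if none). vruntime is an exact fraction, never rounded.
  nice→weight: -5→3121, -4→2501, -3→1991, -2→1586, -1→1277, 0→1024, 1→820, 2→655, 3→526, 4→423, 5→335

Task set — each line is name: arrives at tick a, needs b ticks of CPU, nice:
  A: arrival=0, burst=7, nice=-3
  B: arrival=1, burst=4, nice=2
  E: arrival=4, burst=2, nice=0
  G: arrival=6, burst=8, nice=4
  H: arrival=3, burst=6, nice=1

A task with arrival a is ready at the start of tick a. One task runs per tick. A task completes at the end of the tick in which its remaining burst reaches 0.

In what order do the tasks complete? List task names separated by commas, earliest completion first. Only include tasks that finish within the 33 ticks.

t=0: vr[A=0] → run A
t=1: vr[A=1024/1991 B=1024/1991] → run A
t=2: vr[A=2048/1991 B=1024/1991] → run B
t=3: vr[A=2048/1991 B=2709504/1304105 H=2048/1991] → run A
t=4: vr[A=3072/1991 B=2709504/1304105 E=2048/1991 H=2048/1991] → run E
t=5: vr[A=3072/1991 B=2709504/1304105 E=4039/1991 H=2048/1991] → run H
t=6: vr[A=3072/1991 B=2709504/1304105 E=4039/1991 G=3072/1991 H=929536/408155] → run A
t=7: vr[A=4096/1991 B=2709504/1304105 E=4039/1991 G=3072/1991 H=929536/408155] → run G
t=8: vr[A=4096/1991 B=2709504/1304105 E=4039/1991 G=3338240/842193 H=929536/408155] → run E
t=9: vr[A=4096/1991 B=2709504/1304105 G=3338240/842193 H=929536/408155] → run A
t=10: vr[A=5120/1991 B=2709504/1304105 G=3338240/842193 H=929536/408155] → run B
t=11: vr[A=5120/1991 B=4748288/1304105 G=3338240/842193 H=929536/408155] → run H
t=12: vr[A=5120/1991 B=4748288/1304105 G=3338240/842193 H=1439232/408155] → run A
t=13: vr[A=6144/1991 B=4748288/1304105 G=3338240/842193 H=1439232/408155] → run A
t=14: vr[B=4748288/1304105 G=3338240/842193 H=1439232/408155] → run H
t=15: vr[B=4748288/1304105 G=3338240/842193 H=1948928/408155] → run B
t=16: vr[B=6787072/1304105 G=3338240/842193 H=1948928/408155] → run G
t=17: vr[B=6787072/1304105 G=5377024/842193 H=1948928/408155] → run H
t=18: vr[B=6787072/1304105 G=5377024/842193 H=2458624/408155] → run B
t=19: vr[G=5377024/842193 H=2458624/408155] → run H
t=20: vr[G=5377024/842193 H=593664/81631] → run G
t=21: vr[G=2471936/280731 H=593664/81631] → run H
t=22: vr[G=2471936/280731] → run G
t=23: vr[G=9454592/842193] → run G
t=24: vr[G=11493376/842193] → run G
t=25: vr[G=4510720/280731] → run G
t=26: vr[G=15570944/842193] → run G
t=27: (idle)
t=28: (idle)
t=29: (idle)
t=30: (idle)
t=31: (idle)
t=32: (idle)

completion order = E, A, B, H, G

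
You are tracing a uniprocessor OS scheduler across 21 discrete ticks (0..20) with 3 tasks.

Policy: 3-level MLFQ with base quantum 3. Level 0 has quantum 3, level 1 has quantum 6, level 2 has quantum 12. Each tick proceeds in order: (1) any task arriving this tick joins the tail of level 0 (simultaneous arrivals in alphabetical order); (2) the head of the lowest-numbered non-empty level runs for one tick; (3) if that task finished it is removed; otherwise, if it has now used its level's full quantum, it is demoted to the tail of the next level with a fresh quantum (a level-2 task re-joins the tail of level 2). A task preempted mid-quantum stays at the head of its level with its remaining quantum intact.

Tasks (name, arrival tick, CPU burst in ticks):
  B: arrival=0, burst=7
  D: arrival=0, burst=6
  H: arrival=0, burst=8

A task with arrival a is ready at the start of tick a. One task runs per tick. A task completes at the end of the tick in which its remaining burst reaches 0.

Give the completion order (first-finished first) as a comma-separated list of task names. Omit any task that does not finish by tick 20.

completion order = B, D, H

t=0: L0/L1/L2 = BDH/-/- → run B
t=1: L0/L1/L2 = BDH/-/- → run B
t=2: L0/L1/L2 = BDH/-/- → run B
t=3: L0/L1/L2 = DH/B/- → run D
t=4: L0/L1/L2 = DH/B/- → run D
t=5: L0/L1/L2 = DH/B/- → run D
t=6: L0/L1/L2 = H/BD/- → run H
t=7: L0/L1/L2 = H/BD/- → run H
t=8: L0/L1/L2 = H/BD/- → run H
t=9: L0/L1/L2 = -/BDH/- → run B
t=10: L0/L1/L2 = -/BDH/- → run B
t=11: L0/L1/L2 = -/BDH/- → run B
t=12: L0/L1/L2 = -/BDH/- → run B
t=13: L0/L1/L2 = -/DH/- → run D
t=14: L0/L1/L2 = -/DH/- → run D
t=15: L0/L1/L2 = -/DH/- → run D
t=16: L0/L1/L2 = -/H/- → run H
t=17: L0/L1/L2 = -/H/- → run H
t=18: L0/L1/L2 = -/H/- → run H
t=19: L0/L1/L2 = -/H/- → run H
t=20: L0/L1/L2 = -/H/- → run H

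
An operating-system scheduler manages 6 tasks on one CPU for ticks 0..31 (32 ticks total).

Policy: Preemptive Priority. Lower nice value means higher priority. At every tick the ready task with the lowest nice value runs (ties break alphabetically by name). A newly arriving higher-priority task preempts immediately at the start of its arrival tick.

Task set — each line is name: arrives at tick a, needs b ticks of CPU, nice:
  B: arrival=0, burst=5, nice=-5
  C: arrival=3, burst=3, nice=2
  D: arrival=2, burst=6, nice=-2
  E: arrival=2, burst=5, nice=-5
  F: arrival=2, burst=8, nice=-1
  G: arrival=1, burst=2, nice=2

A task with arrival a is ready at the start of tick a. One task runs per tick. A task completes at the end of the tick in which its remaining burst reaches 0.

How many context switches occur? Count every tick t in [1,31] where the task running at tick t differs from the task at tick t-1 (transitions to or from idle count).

context switches = 6

t=0: ready={B} → run B
t=1: ready={B,G} → run B
t=2: ready={B,D,E,F,G} → run B
t=3: ready={B,C,D,E,F,G} → run B
t=4: ready={B,C,D,E,F,G} → run B
t=5: ready={C,D,E,F,G} → run E
t=6: ready={C,D,E,F,G} → run E
t=7: ready={C,D,E,F,G} → run E
t=8: ready={C,D,E,F,G} → run E
t=9: ready={C,D,E,F,G} → run E
t=10: ready={C,D,F,G} → run D
t=11: ready={C,D,F,G} → run D
t=12: ready={C,D,F,G} → run D
t=13: ready={C,D,F,G} → run D
t=14: ready={C,D,F,G} → run D
t=15: ready={C,D,F,G} → run D
t=16: ready={C,F,G} → run F
t=17: ready={C,F,G} → run F
t=18: ready={C,F,G} → run F
t=19: ready={C,F,G} → run F
t=20: ready={C,F,G} → run F
t=21: ready={C,F,G} → run F
t=22: ready={C,F,G} → run F
t=23: ready={C,F,G} → run F
t=24: ready={C,G} → run C
t=25: ready={C,G} → run C
t=26: ready={C,G} → run C
t=27: ready={G} → run G
t=28: ready={G} → run G
t=29: (idle)
t=30: (idle)
t=31: (idle)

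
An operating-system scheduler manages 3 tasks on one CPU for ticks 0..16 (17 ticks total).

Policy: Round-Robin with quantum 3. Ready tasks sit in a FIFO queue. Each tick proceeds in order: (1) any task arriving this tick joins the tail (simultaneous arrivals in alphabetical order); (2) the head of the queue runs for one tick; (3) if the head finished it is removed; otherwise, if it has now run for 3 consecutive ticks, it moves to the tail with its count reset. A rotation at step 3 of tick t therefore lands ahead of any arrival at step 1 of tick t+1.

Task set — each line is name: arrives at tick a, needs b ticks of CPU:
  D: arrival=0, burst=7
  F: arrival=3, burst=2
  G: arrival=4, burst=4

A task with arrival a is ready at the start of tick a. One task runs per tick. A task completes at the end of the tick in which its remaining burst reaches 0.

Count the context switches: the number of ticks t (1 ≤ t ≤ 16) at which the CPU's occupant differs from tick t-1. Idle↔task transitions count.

t=0: queue=[D] q_used=0 → run D
t=1: queue=[D] q_used=1 → run D
t=2: queue=[D] q_used=2 → run D
t=3: queue=[D,F] q_used=0 → run D
t=4: queue=[D,F,G] q_used=1 → run D
t=5: queue=[D,F,G] q_used=2 → run D
t=6: queue=[F,G,D] q_used=0 → run F
t=7: queue=[F,G,D] q_used=1 → run F
t=8: queue=[G,D] q_used=0 → run G
t=9: queue=[G,D] q_used=1 → run G
t=10: queue=[G,D] q_used=2 → run G
t=11: queue=[D,G] q_used=0 → run D
t=12: queue=[G] q_used=0 → run G
t=13: (idle)
t=14: (idle)
t=15: (idle)
t=16: (idle)

context switches = 5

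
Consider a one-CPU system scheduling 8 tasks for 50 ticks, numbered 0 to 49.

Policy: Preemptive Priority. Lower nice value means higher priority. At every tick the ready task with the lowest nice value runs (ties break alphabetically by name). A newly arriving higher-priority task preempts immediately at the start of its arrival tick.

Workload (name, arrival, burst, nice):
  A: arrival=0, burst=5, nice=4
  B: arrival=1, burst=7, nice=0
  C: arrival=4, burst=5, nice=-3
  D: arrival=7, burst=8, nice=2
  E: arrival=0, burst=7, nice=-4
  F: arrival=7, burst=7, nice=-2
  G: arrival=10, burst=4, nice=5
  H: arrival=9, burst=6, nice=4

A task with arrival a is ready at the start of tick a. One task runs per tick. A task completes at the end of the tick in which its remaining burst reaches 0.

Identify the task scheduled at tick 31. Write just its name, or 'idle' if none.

t=0: ready={A,E} → run E
t=1: ready={A,B,E} → run E
t=2: ready={A,B,E} → run E
t=3: ready={A,B,E} → run E
t=4: ready={A,B,C,E} → run E
t=5: ready={A,B,C,E} → run E
t=6: ready={A,B,C,E} → run E
t=7: ready={A,B,C,D,F} → run C
t=8: ready={A,B,C,D,F} → run C
t=9: ready={A,B,C,D,F,H} → run C
t=10: ready={A,B,C,D,F,G,H} → run C
t=11: ready={A,B,C,D,F,G,H} → run C
t=12: ready={A,B,D,F,G,H} → run F
t=13: ready={A,B,D,F,G,H} → run F
t=14: ready={A,B,D,F,G,H} → run F
t=15: ready={A,B,D,F,G,H} → run F
t=16: ready={A,B,D,F,G,H} → run F
t=17: ready={A,B,D,F,G,H} → run F
t=18: ready={A,B,D,F,G,H} → run F
t=19: ready={A,B,D,G,H} → run B
t=20: ready={A,B,D,G,H} → run B
t=21: ready={A,B,D,G,H} → run B
t=22: ready={A,B,D,G,H} → run B
t=23: ready={A,B,D,G,H} → run B
t=24: ready={A,B,D,G,H} → run B
t=25: ready={A,B,D,G,H} → run B
t=26: ready={A,D,G,H} → run D
t=27: ready={A,D,G,H} → run D
t=28: ready={A,D,G,H} → run D
t=29: ready={A,D,G,H} → run D
t=30: ready={A,D,G,H} → run D
t=31: ready={A,D,G,H} → run D
t=32: ready={A,D,G,H} → run D
t=33: ready={A,D,G,H} → run D
t=34: ready={A,G,H} → run A
t=35: ready={A,G,H} → run A
t=36: ready={A,G,H} → run A
t=37: ready={A,G,H} → run A
t=38: ready={A,G,H} → run A
t=39: ready={G,H} → run H
t=40: ready={G,H} → run H
t=41: ready={G,H} → run H
t=42: ready={G,H} → run H
t=43: ready={G,H} → run H
t=44: ready={G,H} → run H
t=45: ready={G} → run G
t=46: ready={G} → run G
t=47: ready={G} → run G
t=48: ready={G} → run G
t=49: (idle)

running at tick 31 = D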